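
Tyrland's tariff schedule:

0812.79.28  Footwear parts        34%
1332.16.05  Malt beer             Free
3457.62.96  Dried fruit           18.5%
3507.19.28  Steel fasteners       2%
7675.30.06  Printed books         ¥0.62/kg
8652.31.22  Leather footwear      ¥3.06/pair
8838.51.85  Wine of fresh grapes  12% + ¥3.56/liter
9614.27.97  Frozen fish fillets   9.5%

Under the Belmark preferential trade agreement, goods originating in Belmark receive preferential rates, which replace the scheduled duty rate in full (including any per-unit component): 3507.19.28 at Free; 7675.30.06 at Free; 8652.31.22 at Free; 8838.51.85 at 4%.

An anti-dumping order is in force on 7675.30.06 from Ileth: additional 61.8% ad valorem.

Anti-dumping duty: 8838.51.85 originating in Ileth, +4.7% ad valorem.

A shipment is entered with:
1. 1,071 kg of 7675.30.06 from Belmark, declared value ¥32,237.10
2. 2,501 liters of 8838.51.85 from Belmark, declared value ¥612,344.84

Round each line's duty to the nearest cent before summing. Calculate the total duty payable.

Line 1 (7675.30.06, Belmark, 1,071 kg, ¥32,237.10):
Base rate for 7675.30.06 is ¥0.62/kg.
Origin Belmark qualifies under the Tyrland–Belmark agreement and 7675.30.06 is covered: preferential rate Free applies instead.
The additional-duty order on 7675.30.06 targets Ileth, not Belmark; it does not apply.
Duty = ¥32,237.10 × 0% = ¥0.00.
Line 2 (8838.51.85, Belmark, 2,501 liters, ¥612,344.84):
Base rate for 8838.51.85 is 12% + ¥3.56/liter.
Origin Belmark qualifies under the Tyrland–Belmark agreement and 8838.51.85 is covered: preferential rate 4% applies instead.
The additional-duty order on 8838.51.85 targets Ileth, not Belmark; it does not apply.
Duty = ¥612,344.84 × 4% = ¥24,493.79.
Total = ¥0.00 + ¥24,493.79 = ¥24,493.79.

¥24,493.79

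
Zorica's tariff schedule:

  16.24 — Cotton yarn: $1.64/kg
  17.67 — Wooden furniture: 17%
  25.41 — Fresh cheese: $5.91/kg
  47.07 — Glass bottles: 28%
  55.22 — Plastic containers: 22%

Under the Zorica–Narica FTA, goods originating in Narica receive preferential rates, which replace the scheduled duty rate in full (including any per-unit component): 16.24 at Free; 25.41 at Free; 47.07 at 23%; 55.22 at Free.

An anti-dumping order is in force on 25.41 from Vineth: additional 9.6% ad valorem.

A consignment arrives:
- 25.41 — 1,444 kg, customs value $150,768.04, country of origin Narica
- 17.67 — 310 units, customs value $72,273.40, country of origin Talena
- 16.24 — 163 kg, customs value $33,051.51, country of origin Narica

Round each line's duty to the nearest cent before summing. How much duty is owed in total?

Line 1 (25.41, Narica, 1,444 kg, $150,768.04):
Base rate for 25.41 is $5.91/kg.
Origin Narica qualifies under the Zorica–Narica agreement and 25.41 is covered: preferential rate Free applies instead.
The additional-duty order on 25.41 targets Vineth, not Narica; it does not apply.
Duty = $150,768.04 × 0% = $0.00.
Line 2 (17.67, Talena, 310 units, $72,273.40):
Base rate for 17.67 is 17%.
Duty = $72,273.40 × 17% = $12,286.48.
Line 3 (16.24, Narica, 163 kg, $33,051.51):
Base rate for 16.24 is $1.64/kg.
Origin Narica qualifies under the Zorica–Narica agreement and 16.24 is covered: preferential rate Free applies instead.
Duty = $33,051.51 × 0% = $0.00.
Total = $0.00 + $12,286.48 + $0.00 = $12,286.48.

$12,286.48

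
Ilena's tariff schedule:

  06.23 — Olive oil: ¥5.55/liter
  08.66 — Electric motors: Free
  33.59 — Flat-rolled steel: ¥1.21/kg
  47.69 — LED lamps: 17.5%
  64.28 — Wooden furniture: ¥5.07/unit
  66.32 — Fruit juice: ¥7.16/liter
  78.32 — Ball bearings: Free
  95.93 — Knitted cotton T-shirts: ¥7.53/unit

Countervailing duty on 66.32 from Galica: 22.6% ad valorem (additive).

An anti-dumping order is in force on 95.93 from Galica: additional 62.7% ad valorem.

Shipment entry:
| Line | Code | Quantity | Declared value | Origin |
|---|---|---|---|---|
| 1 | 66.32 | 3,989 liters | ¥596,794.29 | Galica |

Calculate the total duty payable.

Line 1 (66.32, Galica, 3,989 liters, ¥596,794.29):
Base rate for 66.32 is ¥7.16/liter.
Additional duty on 66.32 from Galica: +22.6% ad valorem. Applied ad valorem rate = 22.6%.
Duty = ¥596,794.29 × 22.6% + 3,989 × ¥7.16 = ¥163,436.75.

¥163,436.75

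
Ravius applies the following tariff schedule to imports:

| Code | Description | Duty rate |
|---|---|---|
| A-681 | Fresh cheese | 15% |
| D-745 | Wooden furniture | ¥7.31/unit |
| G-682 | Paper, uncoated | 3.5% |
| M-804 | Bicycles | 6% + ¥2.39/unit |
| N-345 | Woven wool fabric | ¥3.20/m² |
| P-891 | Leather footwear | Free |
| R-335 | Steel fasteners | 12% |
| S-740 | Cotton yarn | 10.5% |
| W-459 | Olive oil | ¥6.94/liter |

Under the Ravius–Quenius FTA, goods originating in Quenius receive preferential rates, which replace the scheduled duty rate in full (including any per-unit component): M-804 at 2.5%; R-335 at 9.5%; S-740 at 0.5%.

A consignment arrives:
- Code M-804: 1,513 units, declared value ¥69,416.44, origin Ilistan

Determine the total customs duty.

¥7,781.06

Line 1 (M-804, Ilistan, 1,513 units, ¥69,416.44):
Base rate for M-804 is 6% + ¥2.39/unit.
M-804 has an FTA preferential rate, but origin Ilistan is not Quenius; base rate stands.
Duty = ¥69,416.44 × 6% + 1,513 × ¥2.39 = ¥7,781.06.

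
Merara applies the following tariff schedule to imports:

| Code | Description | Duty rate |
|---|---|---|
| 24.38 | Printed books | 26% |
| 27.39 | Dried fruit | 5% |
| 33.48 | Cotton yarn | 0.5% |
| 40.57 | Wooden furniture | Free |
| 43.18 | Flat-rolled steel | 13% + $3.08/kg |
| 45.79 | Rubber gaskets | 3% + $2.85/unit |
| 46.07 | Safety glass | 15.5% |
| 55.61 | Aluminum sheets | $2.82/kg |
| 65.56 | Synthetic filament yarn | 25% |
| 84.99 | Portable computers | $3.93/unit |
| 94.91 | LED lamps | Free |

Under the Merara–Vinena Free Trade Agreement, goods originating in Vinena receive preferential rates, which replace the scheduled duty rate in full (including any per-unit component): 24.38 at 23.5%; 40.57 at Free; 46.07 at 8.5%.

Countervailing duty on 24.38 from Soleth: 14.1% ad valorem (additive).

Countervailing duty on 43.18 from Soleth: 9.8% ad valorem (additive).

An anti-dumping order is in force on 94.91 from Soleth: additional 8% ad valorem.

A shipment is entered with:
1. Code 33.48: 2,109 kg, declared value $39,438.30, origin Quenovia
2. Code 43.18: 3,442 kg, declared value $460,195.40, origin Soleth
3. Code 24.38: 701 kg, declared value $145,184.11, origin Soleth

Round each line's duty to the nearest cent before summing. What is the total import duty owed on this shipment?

Line 1 (33.48, Quenovia, 2,109 kg, $39,438.30):
Base rate for 33.48 is 0.5%.
Duty = $39,438.30 × 0.5% = $197.19.
Line 2 (43.18, Soleth, 3,442 kg, $460,195.40):
Base rate for 43.18 is 13% + $3.08/kg.
Additional duty on 43.18 from Soleth: +9.8%. Applied ad valorem rate: 13% + 9.8% = 22.8%.
Duty = $460,195.40 × 22.8% + 3,442 × $3.08 = $115,525.91.
Line 3 (24.38, Soleth, 701 kg, $145,184.11):
Base rate for 24.38 is 26%.
24.38 has an FTA preferential rate, but origin Soleth is not Vinena; base rate stands.
Additional duty on 24.38 from Soleth: +14.1%. Applied ad valorem rate: 26% + 14.1% = 40.1%.
Duty = $145,184.11 × 40.1% = $58,218.83.
Total = $197.19 + $115,525.91 + $58,218.83 = $173,941.93.

$173,941.93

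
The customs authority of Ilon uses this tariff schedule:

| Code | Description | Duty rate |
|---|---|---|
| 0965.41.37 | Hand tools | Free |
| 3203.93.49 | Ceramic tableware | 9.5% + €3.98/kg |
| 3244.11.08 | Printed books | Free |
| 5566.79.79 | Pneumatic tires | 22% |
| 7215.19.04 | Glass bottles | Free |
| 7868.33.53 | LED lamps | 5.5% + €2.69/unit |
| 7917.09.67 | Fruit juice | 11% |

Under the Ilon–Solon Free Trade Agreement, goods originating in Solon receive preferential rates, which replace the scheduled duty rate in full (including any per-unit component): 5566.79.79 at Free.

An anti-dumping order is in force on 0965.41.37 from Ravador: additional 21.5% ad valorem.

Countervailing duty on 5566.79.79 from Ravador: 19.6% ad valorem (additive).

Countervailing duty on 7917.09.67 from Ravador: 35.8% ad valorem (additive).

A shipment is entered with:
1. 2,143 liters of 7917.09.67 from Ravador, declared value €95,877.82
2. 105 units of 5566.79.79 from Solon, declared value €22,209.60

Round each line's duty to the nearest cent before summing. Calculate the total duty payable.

€44,870.82

Line 1 (7917.09.67, Ravador, 2,143 liters, €95,877.82):
Base rate for 7917.09.67 is 11%.
Additional duty on 7917.09.67 from Ravador: +35.8%. Applied ad valorem rate: 11% + 35.8% = 46.8%.
Duty = €95,877.82 × 46.8% = €44,870.82.
Line 2 (5566.79.79, Solon, 105 units, €22,209.60):
Base rate for 5566.79.79 is 22%.
Origin Solon qualifies under the Ilon–Solon agreement and 5566.79.79 is covered: preferential rate Free applies instead.
The additional-duty order on 5566.79.79 targets Ravador, not Solon; it does not apply.
Duty = €22,209.60 × 0% = €0.00.
Total = €44,870.82 + €0.00 = €44,870.82.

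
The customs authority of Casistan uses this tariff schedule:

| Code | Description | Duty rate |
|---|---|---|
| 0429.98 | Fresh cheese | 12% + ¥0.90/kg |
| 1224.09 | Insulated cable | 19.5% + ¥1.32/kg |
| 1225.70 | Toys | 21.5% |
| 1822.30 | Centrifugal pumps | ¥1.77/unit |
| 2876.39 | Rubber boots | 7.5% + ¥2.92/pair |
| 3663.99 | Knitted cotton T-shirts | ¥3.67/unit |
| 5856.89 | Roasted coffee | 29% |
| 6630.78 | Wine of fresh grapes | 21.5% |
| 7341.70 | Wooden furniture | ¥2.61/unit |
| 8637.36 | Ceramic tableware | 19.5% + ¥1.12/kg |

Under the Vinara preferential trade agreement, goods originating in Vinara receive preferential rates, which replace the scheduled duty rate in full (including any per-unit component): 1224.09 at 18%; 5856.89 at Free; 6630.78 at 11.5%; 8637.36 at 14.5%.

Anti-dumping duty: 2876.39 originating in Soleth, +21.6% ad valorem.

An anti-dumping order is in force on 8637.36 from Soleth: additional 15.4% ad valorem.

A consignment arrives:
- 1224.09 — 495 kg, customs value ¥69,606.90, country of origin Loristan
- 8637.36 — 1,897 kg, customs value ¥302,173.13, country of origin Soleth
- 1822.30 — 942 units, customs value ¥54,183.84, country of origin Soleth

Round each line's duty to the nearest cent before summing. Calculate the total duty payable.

¥123,477.15

Line 1 (1224.09, Loristan, 495 kg, ¥69,606.90):
Base rate for 1224.09 is 19.5% + ¥1.32/kg.
1224.09 has an FTA preferential rate, but origin Loristan is not Vinara; base rate stands.
Duty = ¥69,606.90 × 19.5% + 495 × ¥1.32 = ¥14,226.75.
Line 2 (8637.36, Soleth, 1,897 kg, ¥302,173.13):
Base rate for 8637.36 is 19.5% + ¥1.12/kg.
8637.36 has an FTA preferential rate, but origin Soleth is not Vinara; base rate stands.
Additional duty on 8637.36 from Soleth: +15.4%. Applied ad valorem rate: 19.5% + 15.4% = 34.9%.
Duty = ¥302,173.13 × 34.9% + 1,897 × ¥1.12 = ¥107,583.06.
Line 3 (1822.30, Soleth, 942 units, ¥54,183.84):
Base rate for 1822.30 is ¥1.77/unit.
Duty = 942 × ¥1.77 = ¥1,667.34.
Total = ¥14,226.75 + ¥107,583.06 + ¥1,667.34 = ¥123,477.15.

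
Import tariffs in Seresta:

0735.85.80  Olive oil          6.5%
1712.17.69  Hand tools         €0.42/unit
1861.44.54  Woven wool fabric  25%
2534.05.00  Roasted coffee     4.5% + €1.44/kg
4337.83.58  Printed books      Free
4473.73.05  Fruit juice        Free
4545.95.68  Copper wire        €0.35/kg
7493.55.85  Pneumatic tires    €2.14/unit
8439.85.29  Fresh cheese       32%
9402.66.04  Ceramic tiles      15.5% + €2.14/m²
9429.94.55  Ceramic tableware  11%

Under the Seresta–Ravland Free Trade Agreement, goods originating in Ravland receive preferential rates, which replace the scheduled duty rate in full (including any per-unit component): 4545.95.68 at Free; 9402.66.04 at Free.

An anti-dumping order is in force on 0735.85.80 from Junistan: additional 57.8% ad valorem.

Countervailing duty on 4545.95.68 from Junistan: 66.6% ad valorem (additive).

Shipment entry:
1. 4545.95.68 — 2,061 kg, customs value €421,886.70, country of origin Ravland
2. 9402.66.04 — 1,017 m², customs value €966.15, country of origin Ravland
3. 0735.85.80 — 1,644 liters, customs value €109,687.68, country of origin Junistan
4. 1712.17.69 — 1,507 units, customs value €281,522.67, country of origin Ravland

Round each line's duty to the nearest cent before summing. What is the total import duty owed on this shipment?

Line 1 (4545.95.68, Ravland, 2,061 kg, €421,886.70):
Base rate for 4545.95.68 is €0.35/kg.
Origin Ravland qualifies under the Seresta–Ravland agreement and 4545.95.68 is covered: preferential rate Free applies instead.
The additional-duty order on 4545.95.68 targets Junistan, not Ravland; it does not apply.
Duty = €421,886.70 × 0% = €0.00.
Line 2 (9402.66.04, Ravland, 1,017 m², €966.15):
Base rate for 9402.66.04 is 15.5% + €2.14/m².
Origin Ravland qualifies under the Seresta–Ravland agreement and 9402.66.04 is covered: preferential rate Free applies instead.
Duty = €966.15 × 0% = €0.00.
Line 3 (0735.85.80, Junistan, 1,644 liters, €109,687.68):
Base rate for 0735.85.80 is 6.5%.
Additional duty on 0735.85.80 from Junistan: +57.8%. Applied ad valorem rate: 6.5% + 57.8% = 64.3%.
Duty = €109,687.68 × 64.3% = €70,529.18.
Line 4 (1712.17.69, Ravland, 1,507 units, €281,522.67):
Base rate for 1712.17.69 is €0.42/unit.
Origin Ravland is the FTA partner but 1712.17.69 is not on the preference list; base rate stands.
Duty = 1,507 × €0.42 = €632.94.
Total = €0.00 + €0.00 + €70,529.18 + €632.94 = €71,162.12.

€71,162.12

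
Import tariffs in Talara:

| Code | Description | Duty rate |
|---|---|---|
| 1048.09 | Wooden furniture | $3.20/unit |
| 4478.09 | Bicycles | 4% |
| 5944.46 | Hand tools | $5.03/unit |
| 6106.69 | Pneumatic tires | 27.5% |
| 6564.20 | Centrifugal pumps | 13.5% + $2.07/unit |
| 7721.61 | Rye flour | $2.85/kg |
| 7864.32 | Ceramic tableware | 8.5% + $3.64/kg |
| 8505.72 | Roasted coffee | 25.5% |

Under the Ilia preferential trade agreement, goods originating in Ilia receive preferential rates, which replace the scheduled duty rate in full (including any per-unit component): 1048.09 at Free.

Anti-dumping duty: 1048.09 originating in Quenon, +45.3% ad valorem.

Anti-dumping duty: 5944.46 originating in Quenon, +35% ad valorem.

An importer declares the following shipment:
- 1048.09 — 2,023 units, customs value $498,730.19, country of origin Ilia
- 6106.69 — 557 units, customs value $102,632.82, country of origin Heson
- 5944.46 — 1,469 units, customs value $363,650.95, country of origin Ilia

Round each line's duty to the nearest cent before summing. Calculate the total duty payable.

Line 1 (1048.09, Ilia, 2,023 units, $498,730.19):
Base rate for 1048.09 is $3.20/unit.
Origin Ilia qualifies under the Talara–Ilia agreement and 1048.09 is covered: preferential rate Free applies instead.
The additional-duty order on 1048.09 targets Quenon, not Ilia; it does not apply.
Duty = $498,730.19 × 0% = $0.00.
Line 2 (6106.69, Heson, 557 units, $102,632.82):
Base rate for 6106.69 is 27.5%.
Duty = $102,632.82 × 27.5% = $28,224.03.
Line 3 (5944.46, Ilia, 1,469 units, $363,650.95):
Base rate for 5944.46 is $5.03/unit.
Origin Ilia is the FTA partner but 5944.46 is not on the preference list; base rate stands.
The additional-duty order on 5944.46 targets Quenon, not Ilia; it does not apply.
Duty = 1,469 × $5.03 = $7,389.07.
Total = $0.00 + $28,224.03 + $7,389.07 = $35,613.10.

$35,613.10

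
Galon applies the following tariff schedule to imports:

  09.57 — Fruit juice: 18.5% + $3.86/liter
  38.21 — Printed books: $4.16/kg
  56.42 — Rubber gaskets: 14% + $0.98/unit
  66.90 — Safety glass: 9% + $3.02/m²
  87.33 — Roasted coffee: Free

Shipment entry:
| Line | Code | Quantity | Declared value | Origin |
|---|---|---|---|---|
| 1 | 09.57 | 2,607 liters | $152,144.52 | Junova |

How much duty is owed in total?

$38,209.76

Line 1 (09.57, Junova, 2,607 liters, $152,144.52):
Base rate for 09.57 is 18.5% + $3.86/liter.
Duty = $152,144.52 × 18.5% + 2,607 × $3.86 = $38,209.76.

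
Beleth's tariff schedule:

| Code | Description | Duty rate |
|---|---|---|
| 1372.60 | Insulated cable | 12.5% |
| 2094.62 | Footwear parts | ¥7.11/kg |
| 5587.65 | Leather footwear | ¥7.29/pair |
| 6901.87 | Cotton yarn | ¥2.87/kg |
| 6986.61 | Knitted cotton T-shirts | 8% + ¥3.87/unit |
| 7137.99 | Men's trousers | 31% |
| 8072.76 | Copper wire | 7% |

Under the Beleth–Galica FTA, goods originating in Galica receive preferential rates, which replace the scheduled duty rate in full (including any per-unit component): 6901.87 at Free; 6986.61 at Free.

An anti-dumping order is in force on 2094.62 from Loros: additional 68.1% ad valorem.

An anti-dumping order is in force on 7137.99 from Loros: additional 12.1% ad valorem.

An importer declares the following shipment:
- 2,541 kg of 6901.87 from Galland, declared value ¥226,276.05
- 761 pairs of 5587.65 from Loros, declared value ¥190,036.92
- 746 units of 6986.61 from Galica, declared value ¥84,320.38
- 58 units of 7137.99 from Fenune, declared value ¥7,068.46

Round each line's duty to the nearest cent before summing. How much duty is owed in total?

¥15,031.58

Line 1 (6901.87, Galland, 2,541 kg, ¥226,276.05):
Base rate for 6901.87 is ¥2.87/kg.
6901.87 has an FTA preferential rate, but origin Galland is not Galica; base rate stands.
Duty = 2,541 × ¥2.87 = ¥7,292.67.
Line 2 (5587.65, Loros, 761 pairs, ¥190,036.92):
Base rate for 5587.65 is ¥7.29/pair.
Duty = 761 × ¥7.29 = ¥5,547.69.
Line 3 (6986.61, Galica, 746 units, ¥84,320.38):
Base rate for 6986.61 is 8% + ¥3.87/unit.
Origin Galica qualifies under the Beleth–Galica agreement and 6986.61 is covered: preferential rate Free applies instead.
Duty = ¥84,320.38 × 0% = ¥0.00.
Line 4 (7137.99, Fenune, 58 units, ¥7,068.46):
Base rate for 7137.99 is 31%.
The additional-duty order on 7137.99 targets Loros, not Fenune; it does not apply.
Duty = ¥7,068.46 × 31% = ¥2,191.22.
Total = ¥7,292.67 + ¥5,547.69 + ¥0.00 + ¥2,191.22 = ¥15,031.58.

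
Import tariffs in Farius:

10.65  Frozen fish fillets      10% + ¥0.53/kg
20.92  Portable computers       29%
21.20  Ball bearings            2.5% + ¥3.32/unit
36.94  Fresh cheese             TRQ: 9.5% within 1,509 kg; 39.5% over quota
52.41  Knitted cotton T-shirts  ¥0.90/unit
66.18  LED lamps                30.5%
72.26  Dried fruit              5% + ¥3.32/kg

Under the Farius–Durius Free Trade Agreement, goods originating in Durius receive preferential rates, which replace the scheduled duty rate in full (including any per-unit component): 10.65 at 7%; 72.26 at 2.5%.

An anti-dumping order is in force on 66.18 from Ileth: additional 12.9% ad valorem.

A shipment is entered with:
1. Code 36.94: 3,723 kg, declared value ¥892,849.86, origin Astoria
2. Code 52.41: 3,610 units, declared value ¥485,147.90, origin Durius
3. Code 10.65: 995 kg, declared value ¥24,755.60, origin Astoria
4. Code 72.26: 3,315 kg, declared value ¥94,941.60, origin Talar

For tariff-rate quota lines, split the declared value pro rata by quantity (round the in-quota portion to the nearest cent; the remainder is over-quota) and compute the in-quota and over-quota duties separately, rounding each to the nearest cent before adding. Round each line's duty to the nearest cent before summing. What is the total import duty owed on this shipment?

¥266,113.97

Line 1 (36.94, Astoria, 3,723 kg, ¥892,849.86):
Code 36.94 is under a tariff-rate quota (threshold 1,509 kg). In-quota: 1,509 kg at 9.5%; over-quota: 2,214 kg at 39.5%.
Pro-rata value split: in-quota = ¥892,849.86 × 1,509/3,723 = ¥361,888.38; over-quota = ¥892,849.86 − ¥361,888.38 = ¥530,961.48.
In-quota duty = ¥361,888.38 × 9.5% = ¥34,379.40. Over-quota duty = ¥530,961.48 × 39.5% = ¥209,729.78.
Line duty = ¥34,379.40 + ¥209,729.78 = ¥244,109.18.
Line 2 (52.41, Durius, 3,610 units, ¥485,147.90):
Base rate for 52.41 is ¥0.90/unit.
Origin Durius is the FTA partner but 52.41 is not on the preference list; base rate stands.
Duty = 3,610 × ¥0.90 = ¥3,249.00.
Line 3 (10.65, Astoria, 995 kg, ¥24,755.60):
Base rate for 10.65 is 10% + ¥0.53/kg.
10.65 has an FTA preferential rate, but origin Astoria is not Durius; base rate stands.
Duty = ¥24,755.60 × 10% + 995 × ¥0.53 = ¥3,002.91.
Line 4 (72.26, Talar, 3,315 kg, ¥94,941.60):
Base rate for 72.26 is 5% + ¥3.32/kg.
72.26 has an FTA preferential rate, but origin Talar is not Durius; base rate stands.
Duty = ¥94,941.60 × 5% + 3,315 × ¥3.32 = ¥15,752.88.
Total = ¥244,109.18 + ¥3,249.00 + ¥3,002.91 + ¥15,752.88 = ¥266,113.97.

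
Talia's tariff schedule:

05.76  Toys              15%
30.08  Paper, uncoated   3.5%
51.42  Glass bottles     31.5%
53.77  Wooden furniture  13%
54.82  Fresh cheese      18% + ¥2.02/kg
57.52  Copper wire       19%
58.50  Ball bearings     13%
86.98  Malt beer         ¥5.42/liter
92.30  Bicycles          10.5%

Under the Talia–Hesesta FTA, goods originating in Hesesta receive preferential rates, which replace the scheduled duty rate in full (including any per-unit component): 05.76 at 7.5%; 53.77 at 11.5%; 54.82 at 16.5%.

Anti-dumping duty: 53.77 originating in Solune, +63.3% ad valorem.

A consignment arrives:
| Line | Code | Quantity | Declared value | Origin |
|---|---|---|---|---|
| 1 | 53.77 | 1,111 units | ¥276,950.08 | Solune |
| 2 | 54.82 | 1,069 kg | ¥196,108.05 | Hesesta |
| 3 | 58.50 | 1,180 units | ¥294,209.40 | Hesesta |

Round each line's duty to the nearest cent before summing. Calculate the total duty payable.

Line 1 (53.77, Solune, 1,111 units, ¥276,950.08):
Base rate for 53.77 is 13%.
53.77 has an FTA preferential rate, but origin Solune is not Hesesta; base rate stands.
Additional duty on 53.77 from Solune: +63.3%. Applied ad valorem rate: 13% + 63.3% = 76.3%.
Duty = ¥276,950.08 × 76.3% = ¥211,312.91.
Line 2 (54.82, Hesesta, 1,069 kg, ¥196,108.05):
Base rate for 54.82 is 18% + ¥2.02/kg.
Origin Hesesta qualifies under the Talia–Hesesta agreement and 54.82 is covered: preferential rate 16.5% applies instead.
Duty = ¥196,108.05 × 16.5% = ¥32,357.83.
Line 3 (58.50, Hesesta, 1,180 units, ¥294,209.40):
Base rate for 58.50 is 13%.
Origin Hesesta is the FTA partner but 58.50 is not on the preference list; base rate stands.
Duty = ¥294,209.40 × 13% = ¥38,247.22.
Total = ¥211,312.91 + ¥32,357.83 + ¥38,247.22 = ¥281,917.96.

¥281,917.96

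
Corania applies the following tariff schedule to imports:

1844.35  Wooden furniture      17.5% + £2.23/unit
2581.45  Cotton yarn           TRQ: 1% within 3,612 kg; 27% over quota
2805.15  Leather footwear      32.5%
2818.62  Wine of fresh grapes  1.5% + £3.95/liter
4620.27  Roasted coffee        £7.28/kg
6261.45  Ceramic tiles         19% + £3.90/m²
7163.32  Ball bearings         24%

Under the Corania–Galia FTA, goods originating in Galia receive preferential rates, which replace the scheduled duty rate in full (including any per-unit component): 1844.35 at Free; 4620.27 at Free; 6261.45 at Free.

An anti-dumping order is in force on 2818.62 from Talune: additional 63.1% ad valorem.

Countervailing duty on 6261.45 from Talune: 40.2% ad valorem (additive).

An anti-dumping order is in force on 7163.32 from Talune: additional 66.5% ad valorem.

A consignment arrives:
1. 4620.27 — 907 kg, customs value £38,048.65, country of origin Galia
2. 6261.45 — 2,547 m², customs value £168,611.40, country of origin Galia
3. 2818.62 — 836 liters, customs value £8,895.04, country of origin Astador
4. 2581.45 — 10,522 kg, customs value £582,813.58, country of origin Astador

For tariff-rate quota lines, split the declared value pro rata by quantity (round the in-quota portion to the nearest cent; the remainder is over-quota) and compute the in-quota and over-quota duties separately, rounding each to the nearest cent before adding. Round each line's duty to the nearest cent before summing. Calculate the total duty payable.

Line 1 (4620.27, Galia, 907 kg, £38,048.65):
Base rate for 4620.27 is £7.28/kg.
Origin Galia qualifies under the Corania–Galia agreement and 4620.27 is covered: preferential rate Free applies instead.
Duty = £38,048.65 × 0% = £0.00.
Line 2 (6261.45, Galia, 2,547 m², £168,611.40):
Base rate for 6261.45 is 19% + £3.90/m².
Origin Galia qualifies under the Corania–Galia agreement and 6261.45 is covered: preferential rate Free applies instead.
The additional-duty order on 6261.45 targets Talune, not Galia; it does not apply.
Duty = £168,611.40 × 0% = £0.00.
Line 3 (2818.62, Astador, 836 liters, £8,895.04):
Base rate for 2818.62 is 1.5% + £3.95/liter.
The additional-duty order on 2818.62 targets Talune, not Astador; it does not apply.
Duty = £8,895.04 × 1.5% + 836 × £3.95 = £3,435.63.
Line 4 (2581.45, Astador, 10,522 kg, £582,813.58):
Code 2581.45 is under a tariff-rate quota (threshold 3,612 kg). In-quota: 3,612 kg at 1%; over-quota: 6,910 kg at 27%.
Pro-rata value split: in-quota = £582,813.58 × 3,612/10,522 = £200,068.68; over-quota = £582,813.58 − £200,068.68 = £382,744.90.
In-quota duty = £200,068.68 × 1% = £2,000.69. Over-quota duty = £382,744.90 × 27% = £103,341.12.
Line duty = £2,000.69 + £103,341.12 = £105,341.81.
Total = £0.00 + £0.00 + £3,435.63 + £105,341.81 = £108,777.44.

£108,777.44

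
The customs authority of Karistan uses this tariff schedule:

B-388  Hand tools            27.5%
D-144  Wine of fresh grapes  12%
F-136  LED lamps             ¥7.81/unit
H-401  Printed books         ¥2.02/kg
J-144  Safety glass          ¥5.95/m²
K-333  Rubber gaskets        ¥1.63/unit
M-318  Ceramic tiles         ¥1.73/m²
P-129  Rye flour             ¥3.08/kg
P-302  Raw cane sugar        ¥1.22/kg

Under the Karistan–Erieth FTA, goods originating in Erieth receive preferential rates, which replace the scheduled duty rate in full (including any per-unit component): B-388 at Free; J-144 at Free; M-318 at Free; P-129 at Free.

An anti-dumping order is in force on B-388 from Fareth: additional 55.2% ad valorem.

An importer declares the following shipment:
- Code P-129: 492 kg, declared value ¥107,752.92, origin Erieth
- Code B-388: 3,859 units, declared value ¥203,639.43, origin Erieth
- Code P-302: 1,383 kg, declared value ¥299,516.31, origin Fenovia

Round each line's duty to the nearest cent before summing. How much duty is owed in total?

Line 1 (P-129, Erieth, 492 kg, ¥107,752.92):
Base rate for P-129 is ¥3.08/kg.
Origin Erieth qualifies under the Karistan–Erieth agreement and P-129 is covered: preferential rate Free applies instead.
Duty = ¥107,752.92 × 0% = ¥0.00.
Line 2 (B-388, Erieth, 3,859 units, ¥203,639.43):
Base rate for B-388 is 27.5%.
Origin Erieth qualifies under the Karistan–Erieth agreement and B-388 is covered: preferential rate Free applies instead.
The additional-duty order on B-388 targets Fareth, not Erieth; it does not apply.
Duty = ¥203,639.43 × 0% = ¥0.00.
Line 3 (P-302, Fenovia, 1,383 kg, ¥299,516.31):
Base rate for P-302 is ¥1.22/kg.
Duty = 1,383 × ¥1.22 = ¥1,687.26.
Total = ¥0.00 + ¥0.00 + ¥1,687.26 = ¥1,687.26.

¥1,687.26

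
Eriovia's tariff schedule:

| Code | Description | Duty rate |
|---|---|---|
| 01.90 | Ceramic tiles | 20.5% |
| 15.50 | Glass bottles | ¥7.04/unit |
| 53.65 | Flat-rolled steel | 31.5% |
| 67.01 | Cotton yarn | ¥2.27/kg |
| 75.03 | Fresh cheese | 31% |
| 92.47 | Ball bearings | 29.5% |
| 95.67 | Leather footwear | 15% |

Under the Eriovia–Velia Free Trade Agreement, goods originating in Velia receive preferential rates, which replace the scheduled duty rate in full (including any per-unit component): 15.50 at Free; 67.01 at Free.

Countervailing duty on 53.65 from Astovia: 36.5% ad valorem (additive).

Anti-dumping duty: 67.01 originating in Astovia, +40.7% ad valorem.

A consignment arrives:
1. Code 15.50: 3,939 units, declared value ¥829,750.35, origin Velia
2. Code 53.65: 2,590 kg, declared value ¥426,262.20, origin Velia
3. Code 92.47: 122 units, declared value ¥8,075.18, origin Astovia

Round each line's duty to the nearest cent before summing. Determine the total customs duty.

Line 1 (15.50, Velia, 3,939 units, ¥829,750.35):
Base rate for 15.50 is ¥7.04/unit.
Origin Velia qualifies under the Eriovia–Velia agreement and 15.50 is covered: preferential rate Free applies instead.
Duty = ¥829,750.35 × 0% = ¥0.00.
Line 2 (53.65, Velia, 2,590 kg, ¥426,262.20):
Base rate for 53.65 is 31.5%.
Origin Velia is the FTA partner but 53.65 is not on the preference list; base rate stands.
The additional-duty order on 53.65 targets Astovia, not Velia; it does not apply.
Duty = ¥426,262.20 × 31.5% = ¥134,272.59.
Line 3 (92.47, Astovia, 122 units, ¥8,075.18):
Base rate for 92.47 is 29.5%.
Duty = ¥8,075.18 × 29.5% = ¥2,382.18.
Total = ¥0.00 + ¥134,272.59 + ¥2,382.18 = ¥136,654.77.

¥136,654.77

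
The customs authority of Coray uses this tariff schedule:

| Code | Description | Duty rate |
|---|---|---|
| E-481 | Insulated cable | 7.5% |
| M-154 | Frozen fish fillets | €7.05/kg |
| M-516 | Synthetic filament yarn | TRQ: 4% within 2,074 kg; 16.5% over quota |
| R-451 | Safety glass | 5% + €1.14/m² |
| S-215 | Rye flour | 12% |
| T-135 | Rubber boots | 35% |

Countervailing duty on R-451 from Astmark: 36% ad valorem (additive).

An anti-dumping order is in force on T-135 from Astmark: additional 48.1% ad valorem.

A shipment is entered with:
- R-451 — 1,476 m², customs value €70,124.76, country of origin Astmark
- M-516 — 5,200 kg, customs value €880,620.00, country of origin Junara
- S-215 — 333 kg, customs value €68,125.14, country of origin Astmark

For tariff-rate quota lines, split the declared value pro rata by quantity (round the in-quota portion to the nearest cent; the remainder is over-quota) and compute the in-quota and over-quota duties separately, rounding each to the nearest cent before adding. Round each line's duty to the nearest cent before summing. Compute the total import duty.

Line 1 (R-451, Astmark, 1,476 m², €70,124.76):
Base rate for R-451 is 5% + €1.14/m².
Additional duty on R-451 from Astmark: +36%. Applied ad valorem rate: 5% + 36% = 41%.
Duty = €70,124.76 × 41% + 1,476 × €1.14 = €30,433.79.
Line 2 (M-516, Junara, 5,200 kg, €880,620.00):
Code M-516 is under a tariff-rate quota (threshold 2,074 kg). In-quota: 2,074 kg at 4%; over-quota: 3,126 kg at 16.5%.
Pro-rata value split: in-quota = €880,620.00 × 2,074/5,200 = €351,231.90; over-quota = €880,620.00 − €351,231.90 = €529,388.10.
In-quota duty = €351,231.90 × 4% = €14,049.28. Over-quota duty = €529,388.10 × 16.5% = €87,349.04.
Line duty = €14,049.28 + €87,349.04 = €101,398.32.
Line 3 (S-215, Astmark, 333 kg, €68,125.14):
Base rate for S-215 is 12%.
Duty = €68,125.14 × 12% = €8,175.02.
Total = €30,433.79 + €101,398.32 + €8,175.02 = €140,007.13.

€140,007.13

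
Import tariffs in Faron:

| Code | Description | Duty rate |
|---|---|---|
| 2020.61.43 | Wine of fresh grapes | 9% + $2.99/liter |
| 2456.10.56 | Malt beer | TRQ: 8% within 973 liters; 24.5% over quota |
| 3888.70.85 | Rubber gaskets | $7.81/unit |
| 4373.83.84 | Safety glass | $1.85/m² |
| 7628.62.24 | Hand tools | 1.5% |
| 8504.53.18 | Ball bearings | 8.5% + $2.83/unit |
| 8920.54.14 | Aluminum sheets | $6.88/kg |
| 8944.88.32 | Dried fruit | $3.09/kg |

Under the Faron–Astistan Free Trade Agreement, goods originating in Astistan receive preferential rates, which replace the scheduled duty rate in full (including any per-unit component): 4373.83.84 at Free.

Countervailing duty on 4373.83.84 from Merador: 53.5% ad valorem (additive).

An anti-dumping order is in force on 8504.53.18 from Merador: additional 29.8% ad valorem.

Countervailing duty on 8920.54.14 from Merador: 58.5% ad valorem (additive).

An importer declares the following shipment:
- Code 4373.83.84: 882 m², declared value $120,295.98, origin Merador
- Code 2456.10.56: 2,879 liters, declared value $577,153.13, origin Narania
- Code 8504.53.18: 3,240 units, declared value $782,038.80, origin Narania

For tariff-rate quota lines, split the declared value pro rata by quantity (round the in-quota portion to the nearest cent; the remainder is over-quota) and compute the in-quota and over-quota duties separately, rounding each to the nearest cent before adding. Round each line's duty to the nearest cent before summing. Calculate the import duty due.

Line 1 (4373.83.84, Merador, 882 m², $120,295.98):
Base rate for 4373.83.84 is $1.85/m².
4373.83.84 has an FTA preferential rate, but origin Merador is not Astistan; base rate stands.
Additional duty on 4373.83.84 from Merador: +53.5% ad valorem. Applied ad valorem rate = 53.5%.
Duty = $120,295.98 × 53.5% + 882 × $1.85 = $65,990.05.
Line 2 (2456.10.56, Narania, 2,879 liters, $577,153.13):
Code 2456.10.56 is under a tariff-rate quota (threshold 973 liters). In-quota: 973 liters at 8%; over-quota: 1,906 liters at 24.5%.
Pro-rata value split: in-quota = $577,153.13 × 973/2,879 = $195,057.31; over-quota = $577,153.13 − $195,057.31 = $382,095.82.
In-quota duty = $195,057.31 × 8% = $15,604.58. Over-quota duty = $382,095.82 × 24.5% = $93,613.48.
Line duty = $15,604.58 + $93,613.48 = $109,218.06.
Line 3 (8504.53.18, Narania, 3,240 units, $782,038.80):
Base rate for 8504.53.18 is 8.5% + $2.83/unit.
The additional-duty order on 8504.53.18 targets Merador, not Narania; it does not apply.
Duty = $782,038.80 × 8.5% + 3,240 × $2.83 = $75,642.50.
Total = $65,990.05 + $109,218.06 + $75,642.50 = $250,850.61.

$250,850.61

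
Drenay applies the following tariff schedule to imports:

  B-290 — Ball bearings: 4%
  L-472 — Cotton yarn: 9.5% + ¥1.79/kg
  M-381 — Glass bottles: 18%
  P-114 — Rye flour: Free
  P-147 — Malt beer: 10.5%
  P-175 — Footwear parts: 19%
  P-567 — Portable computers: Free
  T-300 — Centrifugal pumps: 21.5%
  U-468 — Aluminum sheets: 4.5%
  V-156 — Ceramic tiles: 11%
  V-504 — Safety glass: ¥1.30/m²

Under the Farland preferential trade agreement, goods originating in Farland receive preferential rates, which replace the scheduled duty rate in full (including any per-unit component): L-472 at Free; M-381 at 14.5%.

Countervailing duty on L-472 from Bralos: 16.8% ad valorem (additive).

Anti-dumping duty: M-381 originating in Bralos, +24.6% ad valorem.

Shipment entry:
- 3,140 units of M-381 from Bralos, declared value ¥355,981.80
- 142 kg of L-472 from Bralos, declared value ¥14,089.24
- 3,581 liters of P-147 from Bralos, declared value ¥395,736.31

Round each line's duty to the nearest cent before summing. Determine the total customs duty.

¥197,160.21

Line 1 (M-381, Bralos, 3,140 units, ¥355,981.80):
Base rate for M-381 is 18%.
M-381 has an FTA preferential rate, but origin Bralos is not Farland; base rate stands.
Additional duty on M-381 from Bralos: +24.6%. Applied ad valorem rate: 18% + 24.6% = 42.6%.
Duty = ¥355,981.80 × 42.6% = ¥151,648.25.
Line 2 (L-472, Bralos, 142 kg, ¥14,089.24):
Base rate for L-472 is 9.5% + ¥1.79/kg.
L-472 has an FTA preferential rate, but origin Bralos is not Farland; base rate stands.
Additional duty on L-472 from Bralos: +16.8%. Applied ad valorem rate: 9.5% + 16.8% = 26.3%.
Duty = ¥14,089.24 × 26.3% + 142 × ¥1.79 = ¥3,959.65.
Line 3 (P-147, Bralos, 3,581 liters, ¥395,736.31):
Base rate for P-147 is 10.5%.
Duty = ¥395,736.31 × 10.5% = ¥41,552.31.
Total = ¥151,648.25 + ¥3,959.65 + ¥41,552.31 = ¥197,160.21.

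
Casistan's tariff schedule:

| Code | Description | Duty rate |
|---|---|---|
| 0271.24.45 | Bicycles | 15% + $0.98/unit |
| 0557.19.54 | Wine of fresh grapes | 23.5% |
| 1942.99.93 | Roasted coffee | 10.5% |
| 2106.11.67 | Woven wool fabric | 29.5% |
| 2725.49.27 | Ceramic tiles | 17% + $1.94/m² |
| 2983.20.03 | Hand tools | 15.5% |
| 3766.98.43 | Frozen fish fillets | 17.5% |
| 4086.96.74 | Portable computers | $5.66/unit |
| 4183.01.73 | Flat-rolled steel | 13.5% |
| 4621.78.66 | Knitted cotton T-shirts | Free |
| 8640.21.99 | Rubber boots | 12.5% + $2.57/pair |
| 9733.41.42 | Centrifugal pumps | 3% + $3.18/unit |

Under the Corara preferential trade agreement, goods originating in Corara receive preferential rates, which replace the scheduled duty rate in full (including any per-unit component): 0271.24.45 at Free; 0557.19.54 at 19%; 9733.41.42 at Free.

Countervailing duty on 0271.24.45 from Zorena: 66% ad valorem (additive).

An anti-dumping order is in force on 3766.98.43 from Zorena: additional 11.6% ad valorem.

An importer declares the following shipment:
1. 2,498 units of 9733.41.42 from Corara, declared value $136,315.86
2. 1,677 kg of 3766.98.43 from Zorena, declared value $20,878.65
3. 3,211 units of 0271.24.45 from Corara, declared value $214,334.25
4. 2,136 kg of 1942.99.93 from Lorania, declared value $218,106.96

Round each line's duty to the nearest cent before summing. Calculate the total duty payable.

$28,976.92

Line 1 (9733.41.42, Corara, 2,498 units, $136,315.86):
Base rate for 9733.41.42 is 3% + $3.18/unit.
Origin Corara qualifies under the Casistan–Corara agreement and 9733.41.42 is covered: preferential rate Free applies instead.
Duty = $136,315.86 × 0% = $0.00.
Line 2 (3766.98.43, Zorena, 1,677 kg, $20,878.65):
Base rate for 3766.98.43 is 17.5%.
Additional duty on 3766.98.43 from Zorena: +11.6%. Applied ad valorem rate: 17.5% + 11.6% = 29.1%.
Duty = $20,878.65 × 29.1% = $6,075.69.
Line 3 (0271.24.45, Corara, 3,211 units, $214,334.25):
Base rate for 0271.24.45 is 15% + $0.98/unit.
Origin Corara qualifies under the Casistan–Corara agreement and 0271.24.45 is covered: preferential rate Free applies instead.
The additional-duty order on 0271.24.45 targets Zorena, not Corara; it does not apply.
Duty = $214,334.25 × 0% = $0.00.
Line 4 (1942.99.93, Lorania, 2,136 kg, $218,106.96):
Base rate for 1942.99.93 is 10.5%.
Duty = $218,106.96 × 10.5% = $22,901.23.
Total = $0.00 + $6,075.69 + $0.00 + $22,901.23 = $28,976.92.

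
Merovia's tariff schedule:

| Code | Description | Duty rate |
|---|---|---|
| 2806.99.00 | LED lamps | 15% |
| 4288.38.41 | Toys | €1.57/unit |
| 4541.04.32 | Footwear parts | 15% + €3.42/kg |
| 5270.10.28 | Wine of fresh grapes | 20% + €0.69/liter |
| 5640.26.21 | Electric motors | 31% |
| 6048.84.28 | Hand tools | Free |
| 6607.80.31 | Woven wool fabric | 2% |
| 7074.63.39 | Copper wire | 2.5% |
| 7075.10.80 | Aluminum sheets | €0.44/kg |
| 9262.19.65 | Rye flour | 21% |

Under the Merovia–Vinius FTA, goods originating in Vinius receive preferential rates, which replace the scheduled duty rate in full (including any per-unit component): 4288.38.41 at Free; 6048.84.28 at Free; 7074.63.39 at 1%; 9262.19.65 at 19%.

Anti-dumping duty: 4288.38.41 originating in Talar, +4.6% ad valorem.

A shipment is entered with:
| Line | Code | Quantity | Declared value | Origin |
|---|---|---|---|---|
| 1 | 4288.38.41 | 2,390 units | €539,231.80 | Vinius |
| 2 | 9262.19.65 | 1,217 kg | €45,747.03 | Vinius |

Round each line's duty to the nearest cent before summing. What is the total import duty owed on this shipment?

Line 1 (4288.38.41, Vinius, 2,390 units, €539,231.80):
Base rate for 4288.38.41 is €1.57/unit.
Origin Vinius qualifies under the Merovia–Vinius agreement and 4288.38.41 is covered: preferential rate Free applies instead.
The additional-duty order on 4288.38.41 targets Talar, not Vinius; it does not apply.
Duty = €539,231.80 × 0% = €0.00.
Line 2 (9262.19.65, Vinius, 1,217 kg, €45,747.03):
Base rate for 9262.19.65 is 21%.
Origin Vinius qualifies under the Merovia–Vinius agreement and 9262.19.65 is covered: preferential rate 19% applies instead.
Duty = €45,747.03 × 19% = €8,691.94.
Total = €0.00 + €8,691.94 = €8,691.94.

€8,691.94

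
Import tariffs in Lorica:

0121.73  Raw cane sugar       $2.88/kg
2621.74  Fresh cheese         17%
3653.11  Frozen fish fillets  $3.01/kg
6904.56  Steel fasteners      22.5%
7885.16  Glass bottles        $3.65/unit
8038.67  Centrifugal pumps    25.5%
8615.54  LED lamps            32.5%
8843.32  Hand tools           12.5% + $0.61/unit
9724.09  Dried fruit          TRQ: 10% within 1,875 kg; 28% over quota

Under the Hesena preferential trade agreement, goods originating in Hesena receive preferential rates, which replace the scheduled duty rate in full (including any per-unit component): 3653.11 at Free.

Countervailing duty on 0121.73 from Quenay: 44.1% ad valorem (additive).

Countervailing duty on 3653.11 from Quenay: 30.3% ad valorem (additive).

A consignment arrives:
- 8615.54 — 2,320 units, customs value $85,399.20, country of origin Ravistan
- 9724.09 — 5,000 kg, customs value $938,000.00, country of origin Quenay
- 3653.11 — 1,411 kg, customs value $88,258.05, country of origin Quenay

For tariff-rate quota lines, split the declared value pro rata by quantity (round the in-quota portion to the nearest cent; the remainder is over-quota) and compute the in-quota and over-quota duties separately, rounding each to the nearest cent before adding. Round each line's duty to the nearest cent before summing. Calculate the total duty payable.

Line 1 (8615.54, Ravistan, 2,320 units, $85,399.20):
Base rate for 8615.54 is 32.5%.
Duty = $85,399.20 × 32.5% = $27,754.74.
Line 2 (9724.09, Quenay, 5,000 kg, $938,000.00):
Code 9724.09 is under a tariff-rate quota (threshold 1,875 kg). In-quota: 1,875 kg at 10%; over-quota: 3,125 kg at 28%.
Pro-rata value split: in-quota = $938,000.00 × 1,875/5,000 = $351,750.00; over-quota = $938,000.00 − $351,750.00 = $586,250.00.
In-quota duty = $351,750.00 × 10% = $35,175.00. Over-quota duty = $586,250.00 × 28% = $164,150.00.
Line duty = $35,175.00 + $164,150.00 = $199,325.00.
Line 3 (3653.11, Quenay, 1,411 kg, $88,258.05):
Base rate for 3653.11 is $3.01/kg.
3653.11 has an FTA preferential rate, but origin Quenay is not Hesena; base rate stands.
Additional duty on 3653.11 from Quenay: +30.3% ad valorem. Applied ad valorem rate = 30.3%.
Duty = $88,258.05 × 30.3% + 1,411 × $3.01 = $30,989.30.
Total = $27,754.74 + $199,325.00 + $30,989.30 = $258,069.04.

$258,069.04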